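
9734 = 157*62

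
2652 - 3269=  - 617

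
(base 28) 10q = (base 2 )1100101010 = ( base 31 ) Q4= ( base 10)810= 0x32A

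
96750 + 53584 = 150334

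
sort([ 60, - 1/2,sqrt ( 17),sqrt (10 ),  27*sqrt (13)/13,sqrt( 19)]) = [ - 1/2, sqrt( 10),sqrt(17 ),  sqrt(19),27*sqrt(13)/13 , 60 ]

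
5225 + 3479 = 8704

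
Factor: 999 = 3^3*37^1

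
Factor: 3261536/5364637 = 2^5*43^(-1 )*227^1*449^1*124759^( - 1)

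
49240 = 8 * 6155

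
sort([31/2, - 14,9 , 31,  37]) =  [ - 14, 9,31/2,31 , 37]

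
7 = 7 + 0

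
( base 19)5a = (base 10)105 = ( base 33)36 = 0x69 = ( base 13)81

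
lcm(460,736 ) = 3680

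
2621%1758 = 863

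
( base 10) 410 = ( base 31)D7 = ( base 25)ga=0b110011010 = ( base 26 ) FK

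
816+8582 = 9398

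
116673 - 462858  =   - 346185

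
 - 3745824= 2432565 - 6178389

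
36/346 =18/173 = 0.10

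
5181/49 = 5181/49 = 105.73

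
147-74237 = -74090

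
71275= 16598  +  54677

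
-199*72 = -14328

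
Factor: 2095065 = 3^4 * 5^1 * 7^1*739^1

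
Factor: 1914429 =3^1*11^1*58013^1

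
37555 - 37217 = 338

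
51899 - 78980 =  - 27081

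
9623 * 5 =48115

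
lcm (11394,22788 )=22788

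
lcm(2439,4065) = 12195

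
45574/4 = 22787/2  =  11393.50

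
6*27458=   164748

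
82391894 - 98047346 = - 15655452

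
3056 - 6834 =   -  3778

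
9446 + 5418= 14864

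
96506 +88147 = 184653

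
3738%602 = 126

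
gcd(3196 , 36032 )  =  4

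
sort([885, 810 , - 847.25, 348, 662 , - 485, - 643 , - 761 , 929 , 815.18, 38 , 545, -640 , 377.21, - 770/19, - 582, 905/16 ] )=[ - 847.25,- 761,  -  643, - 640, - 582,-485,  -  770/19,  38 , 905/16, 348, 377.21,  545 , 662, 810 , 815.18 , 885,929 ]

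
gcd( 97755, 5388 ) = 3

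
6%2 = 0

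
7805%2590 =35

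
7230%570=390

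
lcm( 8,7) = 56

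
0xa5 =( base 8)245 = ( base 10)165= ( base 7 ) 324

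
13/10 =13/10 = 1.30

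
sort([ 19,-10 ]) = [ -10, 19]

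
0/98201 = 0=0.00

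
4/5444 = 1/1361 = 0.00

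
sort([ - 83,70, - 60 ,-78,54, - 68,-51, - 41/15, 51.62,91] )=[ - 83,-78, - 68, - 60,  -  51,  -  41/15,51.62,54,70,91]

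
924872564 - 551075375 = 373797189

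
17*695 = 11815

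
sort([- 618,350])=[ - 618,350] 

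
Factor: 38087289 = 3^2*67^1*83^1*761^1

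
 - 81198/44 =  - 1846 +13/22 = - 1845.41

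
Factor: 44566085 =5^1*1783^1*4999^1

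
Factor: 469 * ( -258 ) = -2^1*3^1*7^1 * 43^1*67^1 = - 121002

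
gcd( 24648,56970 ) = 6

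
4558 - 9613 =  - 5055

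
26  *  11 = 286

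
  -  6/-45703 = 6/45703 = 0.00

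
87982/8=10997 + 3/4 = 10997.75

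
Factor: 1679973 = 3^1*559991^1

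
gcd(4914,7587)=27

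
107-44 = 63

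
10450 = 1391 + 9059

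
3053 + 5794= 8847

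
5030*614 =3088420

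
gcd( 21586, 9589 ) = 43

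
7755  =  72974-65219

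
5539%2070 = 1399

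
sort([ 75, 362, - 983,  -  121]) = [-983, -121,75,362 ]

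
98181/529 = 98181/529 = 185.60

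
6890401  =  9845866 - 2955465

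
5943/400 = 5943/400 = 14.86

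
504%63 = 0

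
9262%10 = 2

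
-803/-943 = 803/943 = 0.85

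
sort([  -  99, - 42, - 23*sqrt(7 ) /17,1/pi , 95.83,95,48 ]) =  [ - 99, - 42  , - 23*sqrt(7)/17,1/pi, 48,95,95.83]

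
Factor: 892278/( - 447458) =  - 3^2*11^( - 2 )  *19^1*43^(  -  2)*2609^1 = -  446139/223729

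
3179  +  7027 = 10206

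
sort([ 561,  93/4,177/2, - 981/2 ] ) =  [-981/2, 93/4 , 177/2,  561]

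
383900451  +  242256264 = 626156715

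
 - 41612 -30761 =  - 72373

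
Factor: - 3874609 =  - 503^1*7703^1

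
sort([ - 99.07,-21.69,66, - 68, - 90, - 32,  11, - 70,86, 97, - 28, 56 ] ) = [ - 99.07,  -  90 , - 70, - 68, - 32, - 28, - 21.69, 11,56,66, 86, 97] 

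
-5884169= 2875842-8760011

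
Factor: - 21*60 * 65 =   -  2^2*3^2*5^2*7^1*13^1 = - 81900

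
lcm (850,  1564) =39100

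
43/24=43/24 =1.79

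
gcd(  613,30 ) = 1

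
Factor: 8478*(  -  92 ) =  - 2^3 * 3^3*23^1*157^1 = - 779976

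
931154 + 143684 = 1074838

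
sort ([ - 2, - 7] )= [  -  7, - 2 ]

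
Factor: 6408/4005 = 8/5 = 2^3*5^(-1 )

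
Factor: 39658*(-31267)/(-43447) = 2^1*23^ (-1 )*79^1*251^1*1889^(-1)*31267^1 = 1239986686/43447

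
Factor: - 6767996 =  - 2^2*421^1 * 4019^1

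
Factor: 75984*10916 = 2^6*3^1*1583^1 * 2729^1 = 829441344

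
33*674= 22242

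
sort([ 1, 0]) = [0 , 1]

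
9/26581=9/26581= 0.00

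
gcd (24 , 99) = 3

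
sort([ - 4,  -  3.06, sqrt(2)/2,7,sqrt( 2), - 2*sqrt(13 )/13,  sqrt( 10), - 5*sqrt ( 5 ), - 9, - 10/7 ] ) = [ - 5*sqrt( 5), - 9, - 4,  -  3.06, -10/7, - 2*sqrt(13 )/13,  sqrt( 2)/2,sqrt(2), sqrt( 10),7]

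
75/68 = 1 + 7/68 = 1.10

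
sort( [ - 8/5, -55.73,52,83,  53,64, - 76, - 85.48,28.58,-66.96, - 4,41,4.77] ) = [- 85.48, - 76, - 66.96, - 55.73,  -  4, - 8/5, 4.77,28.58 , 41, 52,53, 64, 83 ]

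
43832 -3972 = 39860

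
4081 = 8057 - 3976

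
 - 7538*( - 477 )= 3595626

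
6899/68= 101 + 31/68=101.46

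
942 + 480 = 1422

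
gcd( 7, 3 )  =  1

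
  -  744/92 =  - 9 + 21/23=-8.09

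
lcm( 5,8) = 40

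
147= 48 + 99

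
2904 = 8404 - 5500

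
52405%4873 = 3675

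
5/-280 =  - 1+ 55/56  =  - 0.02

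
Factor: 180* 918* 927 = 2^3*3^7*5^1 * 17^1*103^1 = 153177480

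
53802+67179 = 120981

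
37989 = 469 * 81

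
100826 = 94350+6476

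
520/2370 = 52/237 = 0.22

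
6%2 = 0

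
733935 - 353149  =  380786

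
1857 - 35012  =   - 33155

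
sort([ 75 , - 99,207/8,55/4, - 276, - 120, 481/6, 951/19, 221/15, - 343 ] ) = [ - 343,-276, - 120, - 99, 55/4 , 221/15 , 207/8, 951/19, 75, 481/6 ]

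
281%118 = 45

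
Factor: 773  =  773^1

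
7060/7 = 1008+4/7 = 1008.57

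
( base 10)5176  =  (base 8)12070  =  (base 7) 21043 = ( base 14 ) 1c5a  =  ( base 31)5BU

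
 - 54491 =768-55259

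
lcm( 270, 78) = 3510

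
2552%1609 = 943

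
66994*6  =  401964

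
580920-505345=75575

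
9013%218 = 75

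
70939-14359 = 56580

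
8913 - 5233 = 3680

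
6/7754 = 3/3877 = 0.00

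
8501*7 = 59507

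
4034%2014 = 6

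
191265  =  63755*3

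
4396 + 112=4508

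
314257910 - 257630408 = 56627502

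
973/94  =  10 + 33/94= 10.35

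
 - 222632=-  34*6548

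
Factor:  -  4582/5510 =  - 5^( - 1 )*19^( - 1 )*79^1 = - 79/95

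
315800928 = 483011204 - 167210276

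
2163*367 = 793821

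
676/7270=338/3635 = 0.09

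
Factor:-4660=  - 2^2*5^1 * 233^1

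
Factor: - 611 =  - 13^1*47^1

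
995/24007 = 995/24007 = 0.04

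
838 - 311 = 527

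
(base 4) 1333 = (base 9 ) 151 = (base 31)43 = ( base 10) 127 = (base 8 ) 177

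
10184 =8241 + 1943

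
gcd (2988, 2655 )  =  9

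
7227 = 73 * 99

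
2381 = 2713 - 332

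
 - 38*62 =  - 2356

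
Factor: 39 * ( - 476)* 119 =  - 2^2*3^1 *7^2*13^1*17^2=- 2209116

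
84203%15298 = 7713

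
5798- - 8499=14297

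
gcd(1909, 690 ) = 23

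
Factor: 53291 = 7^1*23^1*331^1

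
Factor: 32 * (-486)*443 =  - 2^6 * 3^5* 443^1 = - 6889536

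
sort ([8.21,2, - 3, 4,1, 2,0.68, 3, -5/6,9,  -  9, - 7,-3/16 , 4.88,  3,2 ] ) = [-9, - 7, - 3 ,-5/6 , - 3/16 , 0.68, 1,2,2, 2, 3, 3, 4, 4.88, 8.21,9 ] 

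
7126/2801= 2 + 1524/2801 = 2.54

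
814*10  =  8140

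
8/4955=8/4955 = 0.00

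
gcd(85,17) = 17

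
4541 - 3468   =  1073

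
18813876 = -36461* ( - 516)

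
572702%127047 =64514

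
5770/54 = 2885/27 = 106.85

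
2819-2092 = 727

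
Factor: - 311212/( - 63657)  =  44/9 = 2^2*3^(-2) * 11^1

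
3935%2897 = 1038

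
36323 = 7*5189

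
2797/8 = 2797/8 = 349.62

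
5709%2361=987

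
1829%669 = 491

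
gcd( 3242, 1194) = 2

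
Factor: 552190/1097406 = 3^ ( - 2) * 5^1*41^(-1 )*1487^(-1) *55219^1 = 276095/548703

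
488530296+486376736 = 974907032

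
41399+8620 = 50019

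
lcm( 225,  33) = 2475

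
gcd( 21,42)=21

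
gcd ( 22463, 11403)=7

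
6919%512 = 263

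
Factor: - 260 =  - 2^2*5^1*13^1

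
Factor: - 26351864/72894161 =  - 2^3*7^1*11^2 * 919^(-1)*3889^1*79319^( - 1)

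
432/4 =108 = 108.00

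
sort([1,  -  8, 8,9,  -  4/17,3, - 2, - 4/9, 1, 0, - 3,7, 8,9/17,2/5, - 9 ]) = [ - 9, - 8, - 3, - 2, - 4/9, - 4/17,0,2/5, 9/17 , 1, 1,3,7,8,  8, 9]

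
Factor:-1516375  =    -  5^3  *  7^1*1733^1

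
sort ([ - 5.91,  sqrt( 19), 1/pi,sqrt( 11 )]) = [-5.91,1/pi,sqrt( 11),sqrt( 19 ) ] 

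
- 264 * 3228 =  - 852192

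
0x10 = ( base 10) 16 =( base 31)g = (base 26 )G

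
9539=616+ 8923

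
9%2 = 1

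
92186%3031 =1256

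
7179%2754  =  1671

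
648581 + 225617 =874198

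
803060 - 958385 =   -  155325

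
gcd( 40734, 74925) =9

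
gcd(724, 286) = 2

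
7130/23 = 310 =310.00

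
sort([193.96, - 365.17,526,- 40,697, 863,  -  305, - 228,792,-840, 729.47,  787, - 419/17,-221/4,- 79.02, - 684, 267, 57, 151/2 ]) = [ - 840, - 684, - 365.17,  -  305, - 228 , - 79.02, -221/4, - 40, - 419/17,57, 151/2 , 193.96 , 267,526,697,  729.47 , 787,792 , 863] 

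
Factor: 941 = 941^1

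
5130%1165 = 470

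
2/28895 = 2/28895 = 0.00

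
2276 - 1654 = 622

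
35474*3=106422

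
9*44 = 396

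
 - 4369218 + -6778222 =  - 11147440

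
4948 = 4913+35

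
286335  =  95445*3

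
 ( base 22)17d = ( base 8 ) 1213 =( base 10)651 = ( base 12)463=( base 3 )220010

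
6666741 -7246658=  - 579917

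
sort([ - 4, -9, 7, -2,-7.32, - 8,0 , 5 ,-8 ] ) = [  -  9,-8  ,-8,  -  7.32, - 4,  -  2 , 0,5,7 ]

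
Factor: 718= 2^1*359^1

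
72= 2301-2229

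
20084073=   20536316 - 452243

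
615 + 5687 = 6302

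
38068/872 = 43 + 143/218 = 43.66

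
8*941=7528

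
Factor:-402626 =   -  2^1*7^1 * 28759^1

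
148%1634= 148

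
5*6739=33695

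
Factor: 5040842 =2^1*59^1*42719^1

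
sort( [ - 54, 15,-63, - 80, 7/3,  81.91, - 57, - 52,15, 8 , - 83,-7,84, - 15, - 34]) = [ - 83, - 80, - 63,  -  57,- 54, - 52, - 34, - 15, - 7 , 7/3, 8, 15,15,  81.91 , 84]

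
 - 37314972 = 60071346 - 97386318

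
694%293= 108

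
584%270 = 44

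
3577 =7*511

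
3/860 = 3/860= 0.00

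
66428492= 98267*676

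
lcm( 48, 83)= 3984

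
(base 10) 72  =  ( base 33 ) 26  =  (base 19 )3f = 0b1001000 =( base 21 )39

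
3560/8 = 445 = 445.00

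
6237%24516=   6237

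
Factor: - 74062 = -2^1*19^1*1949^1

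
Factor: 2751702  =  2^1 * 3^1 *89^1*5153^1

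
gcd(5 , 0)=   5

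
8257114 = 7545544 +711570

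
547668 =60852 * 9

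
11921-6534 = 5387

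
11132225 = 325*34253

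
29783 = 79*377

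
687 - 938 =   -  251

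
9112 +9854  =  18966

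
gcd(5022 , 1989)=9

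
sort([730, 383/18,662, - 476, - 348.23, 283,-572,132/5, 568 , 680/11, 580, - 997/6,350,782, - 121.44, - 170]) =[ - 572, - 476, - 348.23,-170, - 997/6,- 121.44,383/18, 132/5, 680/11, 283, 350, 568, 580, 662,730, 782] 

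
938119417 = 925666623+12452794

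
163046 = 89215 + 73831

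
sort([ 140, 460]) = [ 140, 460 ] 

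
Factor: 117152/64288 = 7^(  -  1 ) * 41^(-1 )*523^1  =  523/287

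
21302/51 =21302/51 = 417.69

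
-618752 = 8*( - 77344)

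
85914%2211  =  1896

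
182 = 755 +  - 573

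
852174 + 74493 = 926667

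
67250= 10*6725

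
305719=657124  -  351405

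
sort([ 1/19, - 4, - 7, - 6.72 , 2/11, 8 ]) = [ - 7, - 6.72 , - 4,1/19,2/11, 8 ]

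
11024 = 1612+9412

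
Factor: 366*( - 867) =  -317322  =  -2^1* 3^2*17^2*61^1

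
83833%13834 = 829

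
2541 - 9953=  - 7412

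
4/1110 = 2/555 =0.00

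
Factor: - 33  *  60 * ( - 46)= 2^3* 3^2*5^1 * 11^1*23^1= 91080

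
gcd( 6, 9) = 3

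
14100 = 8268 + 5832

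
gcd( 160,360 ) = 40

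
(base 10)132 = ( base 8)204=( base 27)4o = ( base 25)57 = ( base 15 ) 8C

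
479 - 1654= - 1175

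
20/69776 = 5/17444   =  0.00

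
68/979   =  68/979= 0.07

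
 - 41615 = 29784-71399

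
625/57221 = 625/57221=0.01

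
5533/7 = 5533/7 = 790.43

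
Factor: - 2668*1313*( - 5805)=20335402620 =2^2*3^3 * 5^1*13^1*23^1 *29^1* 43^1 * 101^1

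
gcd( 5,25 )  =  5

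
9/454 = 9/454 = 0.02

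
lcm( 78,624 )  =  624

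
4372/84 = 52 +1/21=52.05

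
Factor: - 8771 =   -  7^2 * 179^1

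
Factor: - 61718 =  -2^1*30859^1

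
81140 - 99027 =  - 17887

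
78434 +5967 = 84401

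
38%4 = 2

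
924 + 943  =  1867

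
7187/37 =7187/37 = 194.24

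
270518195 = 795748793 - 525230598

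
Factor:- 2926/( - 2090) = 7/5 = 5^( - 1)*7^1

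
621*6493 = 4032153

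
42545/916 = 42545/916  =  46.45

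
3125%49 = 38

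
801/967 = 801/967 = 0.83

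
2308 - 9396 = -7088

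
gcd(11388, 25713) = 3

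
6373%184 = 117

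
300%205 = 95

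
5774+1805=7579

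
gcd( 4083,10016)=1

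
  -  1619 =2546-4165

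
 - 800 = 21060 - 21860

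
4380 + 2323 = 6703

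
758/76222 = 379/38111 = 0.01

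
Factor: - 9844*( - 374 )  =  3681656 = 2^3 * 11^1*17^1*23^1*107^1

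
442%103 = 30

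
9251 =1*9251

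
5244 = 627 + 4617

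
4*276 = 1104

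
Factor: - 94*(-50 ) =4700 = 2^2  *5^2 *47^1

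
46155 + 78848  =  125003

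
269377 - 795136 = - 525759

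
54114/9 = 6012 + 2/3 = 6012.67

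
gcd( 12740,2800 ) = 140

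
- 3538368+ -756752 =-4295120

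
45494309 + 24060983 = 69555292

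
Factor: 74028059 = 7^1*73^1 * 317^1*457^1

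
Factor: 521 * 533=277693 = 13^1 * 41^1*521^1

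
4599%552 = 183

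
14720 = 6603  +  8117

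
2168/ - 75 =-29 + 7/75 = -28.91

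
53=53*1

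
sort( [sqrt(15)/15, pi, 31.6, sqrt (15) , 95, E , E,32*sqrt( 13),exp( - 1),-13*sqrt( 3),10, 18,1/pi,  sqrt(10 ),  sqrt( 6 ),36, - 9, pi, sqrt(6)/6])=[-13*sqrt(3),  -  9,sqrt(15)/15, 1/pi,exp(  -  1),sqrt(6 )/6,sqrt( 6 ), E,E,pi, pi , sqrt(10),sqrt(15),10,18,31.6, 36,95 , 32*sqrt( 13 ) ] 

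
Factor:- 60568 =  - 2^3*67^1*113^1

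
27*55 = 1485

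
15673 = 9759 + 5914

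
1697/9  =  1697/9= 188.56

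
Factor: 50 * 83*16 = 66400 = 2^5*5^2 * 83^1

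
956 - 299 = 657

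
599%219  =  161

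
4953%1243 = 1224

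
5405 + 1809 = 7214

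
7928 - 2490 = 5438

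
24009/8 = 3001+ 1/8 = 3001.12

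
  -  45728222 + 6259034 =-39469188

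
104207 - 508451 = - 404244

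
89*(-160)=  - 14240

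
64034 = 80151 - 16117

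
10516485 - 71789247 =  - 61272762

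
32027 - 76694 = -44667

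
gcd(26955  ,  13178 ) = 599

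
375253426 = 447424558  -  72171132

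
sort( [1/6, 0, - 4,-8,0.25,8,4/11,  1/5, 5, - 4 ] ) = [  -  8,-4,  -  4 , 0,1/6,1/5,0.25,4/11,5 , 8 ] 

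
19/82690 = 19/82690 = 0.00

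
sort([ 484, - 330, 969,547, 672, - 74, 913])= [ - 330, - 74, 484,547,672, 913, 969] 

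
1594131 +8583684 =10177815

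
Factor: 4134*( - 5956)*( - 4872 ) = 119958890688 = 2^6 * 3^2*7^1*13^1 * 29^1 * 53^1*1489^1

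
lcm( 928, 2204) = 17632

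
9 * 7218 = 64962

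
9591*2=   19182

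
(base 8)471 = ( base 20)fd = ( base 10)313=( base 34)97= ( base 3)102121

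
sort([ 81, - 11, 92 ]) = [ - 11,81 , 92]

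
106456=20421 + 86035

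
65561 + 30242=95803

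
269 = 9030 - 8761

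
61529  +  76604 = 138133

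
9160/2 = 4580 = 4580.00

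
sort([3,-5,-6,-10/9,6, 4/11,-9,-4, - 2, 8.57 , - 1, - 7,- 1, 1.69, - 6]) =[ - 9,-7 ,- 6, - 6, - 5,-4 , - 2, - 10/9, - 1, - 1 , 4/11, 1.69, 3, 6,8.57]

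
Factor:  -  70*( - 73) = 2^1*5^1 * 7^1*73^1 = 5110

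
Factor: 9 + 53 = 62=2^1 * 31^1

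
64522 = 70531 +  - 6009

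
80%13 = 2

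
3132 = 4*783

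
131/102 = 131/102= 1.28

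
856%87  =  73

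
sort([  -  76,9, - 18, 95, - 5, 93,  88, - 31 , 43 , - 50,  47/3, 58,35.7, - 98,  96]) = [-98,-76, -50, - 31, - 18, - 5,9,47/3 , 35.7,43, 58, 88, 93, 95,96 ]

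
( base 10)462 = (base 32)EE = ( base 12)326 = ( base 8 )716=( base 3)122010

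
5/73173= 5/73173  =  0.00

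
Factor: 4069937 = 4069937^1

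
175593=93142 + 82451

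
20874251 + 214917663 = 235791914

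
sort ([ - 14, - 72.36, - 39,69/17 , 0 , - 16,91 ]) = [ - 72.36  ,- 39 ,- 16, - 14,0,69/17,91 ] 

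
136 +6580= 6716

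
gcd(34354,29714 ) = 2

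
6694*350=2342900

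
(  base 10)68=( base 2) 1000100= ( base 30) 28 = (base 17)40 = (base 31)26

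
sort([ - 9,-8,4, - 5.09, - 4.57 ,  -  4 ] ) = [ - 9,-8,-5.09,  -  4.57,  -  4, 4] 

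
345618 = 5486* 63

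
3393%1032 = 297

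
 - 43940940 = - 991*44340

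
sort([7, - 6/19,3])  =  [-6/19 , 3, 7]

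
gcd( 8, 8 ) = 8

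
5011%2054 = 903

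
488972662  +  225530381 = 714503043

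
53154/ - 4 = - 26577/2 = - 13288.50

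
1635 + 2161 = 3796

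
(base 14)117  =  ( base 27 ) 81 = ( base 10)217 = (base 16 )D9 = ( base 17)cd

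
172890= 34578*5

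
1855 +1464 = 3319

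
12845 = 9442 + 3403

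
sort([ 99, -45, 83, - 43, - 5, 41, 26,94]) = [- 45, - 43, - 5, 26 , 41, 83, 94, 99]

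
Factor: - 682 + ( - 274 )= - 2^2*239^1  =  - 956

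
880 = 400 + 480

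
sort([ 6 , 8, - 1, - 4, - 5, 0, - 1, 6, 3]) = [ - 5,-4, - 1, - 1, 0,3,6, 6, 8]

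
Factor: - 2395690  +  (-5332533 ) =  - 7728223 = - 2309^1*3347^1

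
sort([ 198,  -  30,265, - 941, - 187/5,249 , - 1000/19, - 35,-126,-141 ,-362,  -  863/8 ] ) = [ - 941, - 362, - 141,-126 , - 863/8 , - 1000/19, - 187/5, - 35 ,-30, 198,249, 265 ] 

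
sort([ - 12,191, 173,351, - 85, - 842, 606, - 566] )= [ - 842, - 566, - 85, - 12,173 , 191, 351, 606 ]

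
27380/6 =4563 + 1/3= 4563.33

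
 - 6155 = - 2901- 3254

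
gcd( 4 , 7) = 1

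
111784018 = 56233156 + 55550862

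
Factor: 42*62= 2604= 2^2 * 3^1*7^1*31^1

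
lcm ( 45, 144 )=720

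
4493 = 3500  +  993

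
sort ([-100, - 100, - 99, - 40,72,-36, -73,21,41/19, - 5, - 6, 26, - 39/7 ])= [  -  100 , - 100, - 99, - 73, - 40, - 36, -6, - 39/7, - 5,41/19, 21,26,72 ]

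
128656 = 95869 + 32787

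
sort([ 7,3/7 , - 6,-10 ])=[ - 10, - 6, 3/7,7 ]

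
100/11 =9 + 1/11 = 9.09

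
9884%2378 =372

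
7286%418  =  180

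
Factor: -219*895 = -196005=- 3^1*5^1*73^1*179^1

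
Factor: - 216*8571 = - 2^3*3^4*2857^1 = - 1851336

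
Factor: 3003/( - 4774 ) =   -  39/62= - 2^ ( - 1) *3^1*13^1*31^ ( - 1 )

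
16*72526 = 1160416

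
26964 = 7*3852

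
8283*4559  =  37762197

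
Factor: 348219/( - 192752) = -2^( - 4)*3^5*7^(-1 ) * 1433^1 * 1721^( - 1)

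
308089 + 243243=551332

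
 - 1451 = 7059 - 8510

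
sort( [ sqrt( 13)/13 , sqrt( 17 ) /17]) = [sqrt( 17)/17, sqrt (13 )/13]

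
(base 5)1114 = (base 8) 237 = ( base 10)159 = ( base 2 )10011111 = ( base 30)59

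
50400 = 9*5600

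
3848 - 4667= -819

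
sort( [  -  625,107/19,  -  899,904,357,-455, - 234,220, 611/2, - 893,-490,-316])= [ -899, - 893 , - 625, - 490, -455,-316, - 234, 107/19,220,611/2,357,904]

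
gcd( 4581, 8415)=9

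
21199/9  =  21199/9= 2355.44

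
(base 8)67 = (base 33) 1m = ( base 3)2001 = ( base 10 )55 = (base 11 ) 50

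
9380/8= 2345/2 = 1172.50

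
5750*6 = 34500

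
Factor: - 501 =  - 3^1*167^1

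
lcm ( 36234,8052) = 72468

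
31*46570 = 1443670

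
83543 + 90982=174525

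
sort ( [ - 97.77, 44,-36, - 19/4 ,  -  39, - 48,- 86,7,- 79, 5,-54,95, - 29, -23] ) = [-97.77, - 86, - 79,  -  54, - 48,-39,-36, - 29,-23,-19/4, 5,7 , 44,95 ]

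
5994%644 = 198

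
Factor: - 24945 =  - 3^1*5^1*1663^1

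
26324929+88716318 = 115041247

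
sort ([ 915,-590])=[ - 590,915]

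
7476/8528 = 1869/2132   =  0.88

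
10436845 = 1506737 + 8930108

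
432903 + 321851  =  754754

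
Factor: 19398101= 37^1*223^1*2351^1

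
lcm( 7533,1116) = 30132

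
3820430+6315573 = 10136003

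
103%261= 103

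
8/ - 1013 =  - 8/1013 = - 0.01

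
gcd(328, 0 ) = 328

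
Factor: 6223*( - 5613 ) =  - 34929699= - 3^1 * 7^2*127^1*1871^1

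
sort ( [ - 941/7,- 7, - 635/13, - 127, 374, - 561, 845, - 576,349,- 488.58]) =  [ - 576, - 561, - 488.58, - 941/7, -127 , - 635/13, - 7 , 349, 374, 845]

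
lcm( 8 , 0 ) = 0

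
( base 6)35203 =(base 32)4tj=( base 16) 13b3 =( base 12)2B03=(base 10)5043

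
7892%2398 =698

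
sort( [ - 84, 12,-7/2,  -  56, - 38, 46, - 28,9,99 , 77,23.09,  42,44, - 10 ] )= [ - 84,-56,  -  38, -28,  -  10,-7/2,9,  12,23.09, 42,44, 46, 77,99]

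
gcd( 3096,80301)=3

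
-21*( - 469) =9849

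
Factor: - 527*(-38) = 20026 = 2^1*17^1*19^1*31^1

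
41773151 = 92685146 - 50911995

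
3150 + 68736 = 71886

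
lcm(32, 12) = 96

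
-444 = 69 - 513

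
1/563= 1/563 = 0.00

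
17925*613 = 10988025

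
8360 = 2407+5953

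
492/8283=164/2761  =  0.06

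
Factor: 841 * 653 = 29^2*653^1 = 549173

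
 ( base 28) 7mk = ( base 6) 44204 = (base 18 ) 10G4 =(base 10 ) 6124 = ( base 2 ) 1011111101100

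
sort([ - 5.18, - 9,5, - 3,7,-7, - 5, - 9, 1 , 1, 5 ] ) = [ - 9, - 9, - 7, - 5.18, - 5, -3,  1,1,  5, 5,7] 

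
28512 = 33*864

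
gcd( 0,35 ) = 35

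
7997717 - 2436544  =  5561173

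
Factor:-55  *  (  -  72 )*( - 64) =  - 2^9*3^2*5^1*11^1 = - 253440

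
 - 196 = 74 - 270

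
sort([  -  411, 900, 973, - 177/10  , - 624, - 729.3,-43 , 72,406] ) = [ - 729.3, - 624, - 411, -43, - 177/10 , 72, 406,  900,973]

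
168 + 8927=9095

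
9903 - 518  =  9385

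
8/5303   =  8/5303 = 0.00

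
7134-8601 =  -1467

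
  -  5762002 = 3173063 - 8935065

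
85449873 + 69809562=155259435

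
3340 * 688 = 2297920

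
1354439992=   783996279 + 570443713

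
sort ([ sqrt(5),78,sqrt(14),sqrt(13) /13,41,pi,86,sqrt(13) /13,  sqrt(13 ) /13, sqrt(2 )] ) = [sqrt(13 )/13,sqrt( 13 )/13, sqrt(13 ) /13 , sqrt( 2), sqrt ( 5),pi,sqrt(14),  41,78,86 ] 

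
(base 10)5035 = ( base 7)20452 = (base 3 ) 20220111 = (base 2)1001110101011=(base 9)6814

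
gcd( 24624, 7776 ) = 1296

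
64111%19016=7063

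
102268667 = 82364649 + 19904018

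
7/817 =7/817 = 0.01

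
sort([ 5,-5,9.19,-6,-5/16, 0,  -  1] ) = [ - 6,-5, - 1, -5/16,  0 , 5,  9.19]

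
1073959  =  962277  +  111682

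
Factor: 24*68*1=1632=2^5*3^1 * 17^1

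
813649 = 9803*83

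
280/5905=56/1181 =0.05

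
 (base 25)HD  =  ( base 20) 11I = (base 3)121020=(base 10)438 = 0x1b6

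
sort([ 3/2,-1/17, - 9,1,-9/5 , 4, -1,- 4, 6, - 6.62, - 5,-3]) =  [  -  9, - 6.62, - 5, - 4, - 3, - 9/5, - 1, - 1/17,  1,3/2,4,6] 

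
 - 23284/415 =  - 57+371/415 = - 56.11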